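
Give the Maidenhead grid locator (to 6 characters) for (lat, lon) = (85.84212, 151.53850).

QR55su

Offset from 180°W / 90°S: lon 331.5385°, lat 175.8421°.
Field: 331.5385/20 → 16 → Q, 175.8421/10 → 17 → R; chars QR.
Square: 11.5385/2 → 5, 5.8421/1 → 5; chars 55.
Subsquare: 1.5385/0.0833333 → 18 → s, 0.8421/0.0416667 → 20 → u; chars su.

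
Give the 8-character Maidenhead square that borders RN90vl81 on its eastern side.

Longitude extended square 8; +1 → 9.
The latitude characters are unchanged.

RN90vl91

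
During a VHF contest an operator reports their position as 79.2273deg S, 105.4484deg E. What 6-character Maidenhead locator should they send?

Add 180° to longitude and 90° to latitude: 285.4484, 10.7727.
Field (20°×10°, letters A–R): 285.4484/20 → 14 → O, 10.7727/10 → 1 → B; chars OB.
Square (2°×1°, digits 0–9): 5.4484/2 → 2, 0.7727/1 → 0; chars 20.
Subsquare (5′×2.5′, letters a–x): 1.4484/0.0833333 → 17 → r, 0.7727/0.0416667 → 18 → s; chars rs.

OB20rs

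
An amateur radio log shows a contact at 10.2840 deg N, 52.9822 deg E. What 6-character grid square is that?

Shift to the Maidenhead origin (180°W, 90°S): lon 232.9822, lat 100.2840.
Field: lon ⌊232.9822/20⌋ = 11 → L; lat ⌊100.2840/10⌋ = 10 → K.
Square: lon ⌊12.9822/2⌋ = 6; lat ⌊0.2840/1⌋ = 0.
Subsquare: lon ⌊0.9822/0.0833333⌋ = 11 → l; lat ⌊0.2840/0.0416667⌋ = 6 → g.

LK60lg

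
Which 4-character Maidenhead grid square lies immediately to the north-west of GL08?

FL99

Longitude square 0; −1 → -1, wraps to 9, carry into field.
Longitude field G = 6; −1 → 5 = F.
Latitude square 8; +1 → 9.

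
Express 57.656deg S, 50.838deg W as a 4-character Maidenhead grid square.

Offset from 180°W / 90°S: lon 129.16°, lat 32.34°.
Field: 129.16/20 → 6 → G, 32.34/10 → 3 → D; chars GD.
Square: 9.16/2 → 4, 2.34/1 → 2; chars 42.

GD42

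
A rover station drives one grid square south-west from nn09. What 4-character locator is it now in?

MN98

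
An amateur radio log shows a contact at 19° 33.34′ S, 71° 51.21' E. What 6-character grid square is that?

Offset from 180°W / 90°S: lon 251.8535°, lat 70.4443°.
Field: 251.8535/20 → 12 → M, 70.4443/10 → 7 → H; chars MH.
Square: 11.8535/2 → 5, 0.4443/1 → 0; chars 50.
Subsquare: 1.8535/0.0833333 → 22 → w, 0.4443/0.0416667 → 10 → k; chars wk.

MH50wk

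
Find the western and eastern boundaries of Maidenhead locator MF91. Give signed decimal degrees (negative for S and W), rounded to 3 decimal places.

78.000, 80.000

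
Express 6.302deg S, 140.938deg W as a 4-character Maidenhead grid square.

Offset from 180°W / 90°S: lon 39.06°, lat 83.70°.
Field: 39.06/20 → 1 → B, 83.70/10 → 8 → I; chars BI.
Square: 19.06/2 → 9, 3.70/1 → 3; chars 93.

BI93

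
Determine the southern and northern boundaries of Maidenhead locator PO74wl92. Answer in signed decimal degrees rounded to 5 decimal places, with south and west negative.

54.46667, 54.47083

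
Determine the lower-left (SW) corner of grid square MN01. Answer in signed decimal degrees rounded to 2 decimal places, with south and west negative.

41.00, 60.00

Field M=12, N=13: +12·20° lon, +13·10° lat → SW at lon 60°, lat 40°.
Square 0, 1: +0·2° lon, +1·1° lat → SW at lon 60°, lat 41°.
latitude 41.00, longitude 60.00.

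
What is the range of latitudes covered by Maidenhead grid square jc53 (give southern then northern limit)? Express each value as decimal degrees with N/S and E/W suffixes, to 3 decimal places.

67.000° S, 66.000° S

Field J=9, C=2: +9·20° lon, +2·10° lat → SW at lon 0°, lat -70°.
Square 5, 3: +5·2° lon, +3·1° lat → SW at lon 10°, lat -67°.
Cell spans 2° lon × 1° lat.
south 67.000° S, north 66.000° S.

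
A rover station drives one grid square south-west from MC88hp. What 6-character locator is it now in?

Longitude subsquare h = 7; −1 → 6 = g.
Latitude subsquare p = 15; −1 → 14 = o.

MC88go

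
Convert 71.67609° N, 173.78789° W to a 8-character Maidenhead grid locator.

AQ31cq52

Offset from 180°W / 90°S: lon 6.21211°, lat 161.67609°.
Field: 6.21211/20 → 0 → A, 161.67609/10 → 16 → Q; chars AQ.
Square: 6.21211/2 → 3, 1.67609/1 → 1; chars 31.
Subsquare: 0.21211/0.0833333 → 2 → c, 0.67609/0.0416667 → 16 → q; chars cq.
Extended square: 0.04544/0.00833333 → 5, 0.00942/0.00416667 → 2; chars 52.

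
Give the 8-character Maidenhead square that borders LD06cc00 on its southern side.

LD06cb09

Latitude extended square 0; −1 → -1, wraps to 9, carry into subsquare.
Latitude subsquare c = 2; −1 → 1 = b.
The longitude characters are unchanged.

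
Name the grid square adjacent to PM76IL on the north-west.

Longitude subsquare i = 8; −1 → 7 = h.
Latitude subsquare l = 11; +1 → 12 = m.

PM76hm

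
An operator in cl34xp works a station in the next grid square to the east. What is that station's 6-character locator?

Longitude subsquare x = 23; +1 → 24, wraps to 0 = a, carry into square.
Longitude square 3; +1 → 4.
The latitude characters are unchanged.

CL44ap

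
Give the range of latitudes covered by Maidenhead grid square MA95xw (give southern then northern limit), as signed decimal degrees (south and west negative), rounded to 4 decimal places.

Field M=12, A=0: +12·20° lon, +0·10° lat → SW at lon 60°, lat -90°.
Square 9, 5: +9·2° lon, +5·1° lat → SW at lon 78°, lat -85°.
Subsquare x=23, w=22: +23·0.0833333° lon, +22·0.0416667° lat → SW at lon 79.9167°, lat -84.0833°.
Cell spans 0.0833333° lon × 0.0416667° lat.
south -84.0833, north -84.0417.

-84.0833, -84.0417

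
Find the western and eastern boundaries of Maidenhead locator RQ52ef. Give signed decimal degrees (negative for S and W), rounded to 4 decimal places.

170.3333, 170.4167

Field R=17, Q=16: +17·20° lon, +16·10° lat → SW at lon 160°, lat 70°.
Square 5, 2: +5·2° lon, +2·1° lat → SW at lon 170°, lat 72°.
Subsquare e=4, f=5: +4·0.0833333° lon, +5·0.0416667° lat → SW at lon 170.333°, lat 72.2083°.
Cell spans 0.0833333° lon × 0.0416667° lat.
west 170.3333, east 170.4167.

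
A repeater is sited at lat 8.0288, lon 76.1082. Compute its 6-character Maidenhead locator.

Add 180° to longitude and 90° to latitude: 256.1082, 98.0288.
Field (20°×10°, letters A–R): lon ⌊256.1082/20⌋ = 12 → M; lat ⌊98.0288/10⌋ = 9 → J.
Square (2°×1°, digits 0–9): lon ⌊16.1082/2⌋ = 8; lat ⌊8.0288/1⌋ = 8.
Subsquare (5′×2.5′, letters a–x): lon ⌊0.1082/0.0833333⌋ = 1 → b; lat ⌊0.0288/0.0416667⌋ = 0 → a.

MJ88ba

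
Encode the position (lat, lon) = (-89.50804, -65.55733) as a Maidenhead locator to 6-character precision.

FA70fl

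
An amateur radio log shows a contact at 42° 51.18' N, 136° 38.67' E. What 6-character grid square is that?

Shift to the Maidenhead origin (180°W, 90°S): lon 316.6445, lat 132.8530.
Field: 316.6445/20 → 15 → P, 132.8530/10 → 13 → N; chars PN.
Square: 16.6445/2 → 8, 2.8530/1 → 2; chars 82.
Subsquare: 0.6445/0.0833333 → 7 → h, 0.8530/0.0416667 → 20 → u; chars hu.

PN82hu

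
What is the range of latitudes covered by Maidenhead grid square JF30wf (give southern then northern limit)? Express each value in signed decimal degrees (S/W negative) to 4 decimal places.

-39.7917, -39.7500

Field J=9, F=5: +9·20° lon, +5·10° lat → SW at lon 0°, lat -40°.
Square 3, 0: +3·2° lon, +0·1° lat → SW at lon 6°, lat -40°.
Subsquare w=22, f=5: +22·0.0833333° lon, +5·0.0416667° lat → SW at lon 7.83333°, lat -39.7917°.
Cell spans 0.0833333° lon × 0.0416667° lat.
south -39.7917, north -39.7500.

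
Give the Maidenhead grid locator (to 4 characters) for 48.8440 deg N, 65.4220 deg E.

Shift to the Maidenhead origin (180°W, 90°S): lon 245.42, lat 138.84.
Field (20°×10°, letters A–R): lon ⌊245.42/20⌋ = 12 → M; lat ⌊138.84/10⌋ = 13 → N.
Square (2°×1°, digits 0–9): lon ⌊5.42/2⌋ = 2; lat ⌊8.84/1⌋ = 8.

MN28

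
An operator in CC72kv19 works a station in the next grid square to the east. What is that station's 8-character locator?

Longitude extended square 1; +1 → 2.
The latitude characters are unchanged.

CC72kv29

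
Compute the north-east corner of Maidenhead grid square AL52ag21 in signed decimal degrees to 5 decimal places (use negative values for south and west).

22.25833, -169.97500

Field A=0, L=11: +0·20° lon, +11·10° lat → SW at lon -180°, lat 20°.
Square 5, 2: +5·2° lon, +2·1° lat → SW at lon -170°, lat 22°.
Subsquare a=0, g=6: +0·0.0833333° lon, +6·0.0416667° lat → SW at lon -170°, lat 22.25°.
Extended square 2, 1: +2·0.00833333° lon, +1·0.00416667° lat → SW at lon -169.983°, lat 22.2542°.
Cell spans 0.00833333° lon × 0.00416667° lat. NE corner is SW corner plus one full cell.
latitude 22.25833, longitude -169.97500.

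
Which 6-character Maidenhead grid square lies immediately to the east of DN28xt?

Longitude subsquare x = 23; +1 → 24, wraps to 0 = a, carry into square.
Longitude square 2; +1 → 3.
The latitude characters are unchanged.

DN38at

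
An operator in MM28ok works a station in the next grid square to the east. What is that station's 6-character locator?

Longitude subsquare o = 14; +1 → 15 = p.
The latitude characters are unchanged.

MM28pk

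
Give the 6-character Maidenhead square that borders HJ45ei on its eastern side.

HJ45fi

Longitude subsquare e = 4; +1 → 5 = f.
The latitude characters are unchanged.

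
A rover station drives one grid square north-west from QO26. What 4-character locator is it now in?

QO17

Longitude square 2; −1 → 1.
Latitude square 6; +1 → 7.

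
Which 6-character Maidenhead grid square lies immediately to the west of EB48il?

Longitude subsquare i = 8; −1 → 7 = h.
The latitude characters are unchanged.

EB48hl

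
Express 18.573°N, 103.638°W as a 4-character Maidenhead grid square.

DK88

Shift to the Maidenhead origin (180°W, 90°S): lon 76.36, lat 108.57.
Field: 76.36/20 → 3 → D, 108.57/10 → 10 → K; chars DK.
Square: 16.36/2 → 8, 8.57/1 → 8; chars 88.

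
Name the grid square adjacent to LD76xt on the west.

Longitude subsquare x = 23; −1 → 22 = w.
The latitude characters are unchanged.

LD76wt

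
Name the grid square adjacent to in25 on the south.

IN24

Latitude square 5; −1 → 4.
The longitude characters are unchanged.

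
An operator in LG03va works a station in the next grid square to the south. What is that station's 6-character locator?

Latitude subsquare a = 0; −1 → -1, wraps to 23 = x, carry into square.
Latitude square 3; −1 → 2.
The longitude characters are unchanged.

LG02vx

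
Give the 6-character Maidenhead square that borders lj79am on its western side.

Longitude subsquare a = 0; −1 → -1, wraps to 23 = x, carry into square.
Longitude square 7; −1 → 6.
The latitude characters are unchanged.

LJ69xm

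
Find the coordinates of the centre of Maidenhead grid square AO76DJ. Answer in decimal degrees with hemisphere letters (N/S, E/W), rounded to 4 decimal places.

56.3958° N, 165.7083° W

Field A=0, O=14: +0·20° lon, +14·10° lat → SW at lon -180°, lat 50°.
Square 7, 6: +7·2° lon, +6·1° lat → SW at lon -166°, lat 56°.
Subsquare d=3, j=9: +3·0.0833333° lon, +9·0.0416667° lat → SW at lon -165.75°, lat 56.375°.
Cell spans 0.0833333° lon × 0.0416667° lat. Centre is SW corner plus half of each.
latitude 56.3958° N, longitude 165.7083° W.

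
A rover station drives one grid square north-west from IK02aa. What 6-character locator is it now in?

HK92xb

Longitude subsquare a = 0; −1 → -1, wraps to 23 = x, carry into square.
Longitude square 0; −1 → -1, wraps to 9, carry into field.
Longitude field I = 8; −1 → 7 = H.
Latitude subsquare a = 0; +1 → 1 = b.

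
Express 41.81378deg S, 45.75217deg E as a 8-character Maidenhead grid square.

LE28ve04

Offset from 180°W / 90°S: lon 225.75217°, lat 48.18622°.
Field: 225.75217/20 → 11 → L, 48.18622/10 → 4 → E; chars LE.
Square: 5.75217/2 → 2, 8.18622/1 → 8; chars 28.
Subsquare: 1.75217/0.0833333 → 21 → v, 0.18622/0.0416667 → 4 → e; chars ve.
Extended square: 0.00217/0.00833333 → 0, 0.01955/0.00416667 → 4; chars 04.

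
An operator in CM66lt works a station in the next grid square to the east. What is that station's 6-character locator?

CM66mt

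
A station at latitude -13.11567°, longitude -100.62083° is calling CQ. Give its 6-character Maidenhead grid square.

DH96qv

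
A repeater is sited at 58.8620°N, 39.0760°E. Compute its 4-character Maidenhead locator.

KO98

Offset from 180°W / 90°S: lon 219.08°, lat 148.86°.
Field: 219.08/20 → 10 → K, 148.86/10 → 14 → O; chars KO.
Square: 19.08/2 → 9, 8.86/1 → 8; chars 98.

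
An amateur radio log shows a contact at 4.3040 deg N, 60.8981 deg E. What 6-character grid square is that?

Offset from 180°W / 90°S: lon 240.8981°, lat 94.3040°.
Field: 240.8981/20 → 12 → M, 94.3040/10 → 9 → J; chars MJ.
Square: 0.8981/2 → 0, 4.3040/1 → 4; chars 04.
Subsquare: 0.8981/0.0833333 → 10 → k, 0.3040/0.0416667 → 7 → h; chars kh.

MJ04kh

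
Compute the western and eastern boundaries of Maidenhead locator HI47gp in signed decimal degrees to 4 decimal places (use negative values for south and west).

-31.5000, -31.4167

Field H=7, I=8: +7·20° lon, +8·10° lat → SW at lon -40°, lat -10°.
Square 4, 7: +4·2° lon, +7·1° lat → SW at lon -32°, lat -3°.
Subsquare g=6, p=15: +6·0.0833333° lon, +15·0.0416667° lat → SW at lon -31.5°, lat -2.375°.
Cell spans 0.0833333° lon × 0.0416667° lat.
west -31.5000, east -31.4167.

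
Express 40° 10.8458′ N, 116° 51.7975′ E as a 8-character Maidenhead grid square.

ON80ke33

Offset from 180°W / 90°S: lon 296.86329°, lat 130.18076°.
Field (20°×10°, letters A–R): lon ⌊296.86329/20⌋ = 14 → O; lat ⌊130.18076/10⌋ = 13 → N.
Square (2°×1°, digits 0–9): lon ⌊16.86329/2⌋ = 8; lat ⌊0.18076/1⌋ = 0.
Subsquare (5′×2.5′, letters a–x): lon ⌊0.86329/0.0833333⌋ = 10 → k; lat ⌊0.18076/0.0416667⌋ = 4 → e.
Extended square (30″×15″, digits 0–9): lon ⌊0.02996/0.00833333⌋ = 3; lat ⌊0.01410/0.00416667⌋ = 3.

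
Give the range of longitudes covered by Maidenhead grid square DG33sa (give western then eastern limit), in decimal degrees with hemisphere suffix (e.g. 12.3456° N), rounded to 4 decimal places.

112.5000° W, 112.4167° W

Field D=3, G=6: +3·20° lon, +6·10° lat → SW at lon -120°, lat -30°.
Square 3, 3: +3·2° lon, +3·1° lat → SW at lon -114°, lat -27°.
Subsquare s=18, a=0: +18·0.0833333° lon, +0·0.0416667° lat → SW at lon -112.5°, lat -27°.
Cell spans 0.0833333° lon × 0.0416667° lat.
west 112.5000° W, east 112.4167° W.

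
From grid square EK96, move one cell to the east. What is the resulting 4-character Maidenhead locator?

Longitude square 9; +1 → 10, wraps to 0, carry into field.
Longitude field E = 4; +1 → 5 = F.
The latitude characters are unchanged.

FK06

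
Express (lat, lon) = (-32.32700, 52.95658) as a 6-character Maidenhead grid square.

Shift to the Maidenhead origin (180°W, 90°S): lon 232.9566, lat 57.6730.
Field (20°×10°, letters A–R): lon ⌊232.9566/20⌋ = 11 → L; lat ⌊57.6730/10⌋ = 5 → F.
Square (2°×1°, digits 0–9): lon ⌊12.9566/2⌋ = 6; lat ⌊7.6730/1⌋ = 7.
Subsquare (5′×2.5′, letters a–x): lon ⌊0.9566/0.0833333⌋ = 11 → l; lat ⌊0.6730/0.0416667⌋ = 16 → q.

LF67lq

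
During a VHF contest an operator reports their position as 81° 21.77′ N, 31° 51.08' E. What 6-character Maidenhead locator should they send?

Shift to the Maidenhead origin (180°W, 90°S): lon 211.8513, lat 171.3628.
Field: 211.8513/20 → 10 → K, 171.3628/10 → 17 → R; chars KR.
Square: 11.8513/2 → 5, 1.3628/1 → 1; chars 51.
Subsquare: 1.8513/0.0833333 → 22 → w, 0.3628/0.0416667 → 8 → i; chars wi.

KR51wi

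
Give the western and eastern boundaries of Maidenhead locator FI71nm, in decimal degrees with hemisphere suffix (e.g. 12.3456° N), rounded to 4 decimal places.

Field F=5, I=8: +5·20° lon, +8·10° lat → SW at lon -80°, lat -10°.
Square 7, 1: +7·2° lon, +1·1° lat → SW at lon -66°, lat -9°.
Subsquare n=13, m=12: +13·0.0833333° lon, +12·0.0416667° lat → SW at lon -64.9167°, lat -8.5°.
Cell spans 0.0833333° lon × 0.0416667° lat.
west 64.9167° W, east 64.8333° W.

64.9167° W, 64.8333° W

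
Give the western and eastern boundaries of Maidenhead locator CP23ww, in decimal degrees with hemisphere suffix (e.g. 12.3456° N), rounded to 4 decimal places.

134.1667° W, 134.0833° W

Field C=2, P=15: +2·20° lon, +15·10° lat → SW at lon -140°, lat 60°.
Square 2, 3: +2·2° lon, +3·1° lat → SW at lon -136°, lat 63°.
Subsquare w=22, w=22: +22·0.0833333° lon, +22·0.0416667° lat → SW at lon -134.167°, lat 63.9167°.
Cell spans 0.0833333° lon × 0.0416667° lat.
west 134.1667° W, east 134.0833° W.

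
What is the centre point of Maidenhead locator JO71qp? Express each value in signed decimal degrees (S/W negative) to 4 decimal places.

51.6458, 15.3750

Field J=9, O=14: +9·20° lon, +14·10° lat → SW at lon 0°, lat 50°.
Square 7, 1: +7·2° lon, +1·1° lat → SW at lon 14°, lat 51°.
Subsquare q=16, p=15: +16·0.0833333° lon, +15·0.0416667° lat → SW at lon 15.3333°, lat 51.625°.
Cell spans 0.0833333° lon × 0.0416667° lat. Centre is SW corner plus half of each.
latitude 51.6458, longitude 15.3750.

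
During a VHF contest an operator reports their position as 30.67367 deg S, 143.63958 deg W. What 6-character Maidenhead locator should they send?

Shift to the Maidenhead origin (180°W, 90°S): lon 36.3604, lat 59.3263.
Field (20°×10°, letters A–R): lon ⌊36.3604/20⌋ = 1 → B; lat ⌊59.3263/10⌋ = 5 → F.
Square (2°×1°, digits 0–9): lon ⌊16.3604/2⌋ = 8; lat ⌊9.3263/1⌋ = 9.
Subsquare (5′×2.5′, letters a–x): lon ⌊0.3604/0.0833333⌋ = 4 → e; lat ⌊0.3263/0.0416667⌋ = 7 → h.

BF89eh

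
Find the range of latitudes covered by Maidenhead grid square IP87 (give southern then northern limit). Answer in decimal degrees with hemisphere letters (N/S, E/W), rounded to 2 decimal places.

67.00° N, 68.00° N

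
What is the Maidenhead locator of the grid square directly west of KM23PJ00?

KM23oj90

Longitude extended square 0; −1 → -1, wraps to 9, carry into subsquare.
Longitude subsquare p = 15; −1 → 14 = o.
The latitude characters are unchanged.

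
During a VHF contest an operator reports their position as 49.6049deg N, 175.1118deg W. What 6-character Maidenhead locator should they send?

AN29ko

Shift to the Maidenhead origin (180°W, 90°S): lon 4.8882, lat 139.6049.
Field (20°×10°, letters A–R): 4.8882/20 → 0 → A, 139.6049/10 → 13 → N; chars AN.
Square (2°×1°, digits 0–9): 4.8882/2 → 2, 9.6049/1 → 9; chars 29.
Subsquare (5′×2.5′, letters a–x): 0.8882/0.0833333 → 10 → k, 0.6049/0.0416667 → 14 → o; chars ko.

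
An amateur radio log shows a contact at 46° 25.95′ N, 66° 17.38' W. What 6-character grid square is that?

FN66uk

Add 180° to longitude and 90° to latitude: 113.7103, 136.4325.
Field (20°×10°, letters A–R): lon ⌊113.7103/20⌋ = 5 → F; lat ⌊136.4325/10⌋ = 13 → N.
Square (2°×1°, digits 0–9): lon ⌊13.7103/2⌋ = 6; lat ⌊6.4325/1⌋ = 6.
Subsquare (5′×2.5′, letters a–x): lon ⌊1.7103/0.0833333⌋ = 20 → u; lat ⌊0.4325/0.0416667⌋ = 10 → k.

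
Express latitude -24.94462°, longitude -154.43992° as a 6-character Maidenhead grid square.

Offset from 180°W / 90°S: lon 25.5601°, lat 65.0554°.
Field: lon ⌊25.5601/20⌋ = 1 → B; lat ⌊65.0554/10⌋ = 6 → G.
Square: lon ⌊5.5601/2⌋ = 2; lat ⌊5.0554/1⌋ = 5.
Subsquare: lon ⌊1.5601/0.0833333⌋ = 18 → s; lat ⌊0.0554/0.0416667⌋ = 1 → b.

BG25sb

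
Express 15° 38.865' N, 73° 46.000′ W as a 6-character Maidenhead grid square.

FK35cp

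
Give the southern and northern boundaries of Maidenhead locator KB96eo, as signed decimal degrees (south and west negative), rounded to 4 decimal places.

-73.4167, -73.3750

Field K=10, B=1: +10·20° lon, +1·10° lat → SW at lon 20°, lat -80°.
Square 9, 6: +9·2° lon, +6·1° lat → SW at lon 38°, lat -74°.
Subsquare e=4, o=14: +4·0.0833333° lon, +14·0.0416667° lat → SW at lon 38.3333°, lat -73.4167°.
Cell spans 0.0833333° lon × 0.0416667° lat.
south -73.4167, north -73.3750.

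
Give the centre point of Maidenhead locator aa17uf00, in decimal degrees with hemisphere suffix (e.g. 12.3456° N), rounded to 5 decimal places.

82.78958° S, 176.32917° W

Field A=0, A=0: +0·20° lon, +0·10° lat → SW at lon -180°, lat -90°.
Square 1, 7: +1·2° lon, +7·1° lat → SW at lon -178°, lat -83°.
Subsquare u=20, f=5: +20·0.0833333° lon, +5·0.0416667° lat → SW at lon -176.333°, lat -82.7917°.
Extended square 0, 0: +0·0.00833333° lon, +0·0.00416667° lat → SW at lon -176.333°, lat -82.7917°.
Cell spans 0.00833333° lon × 0.00416667° lat. Centre is SW corner plus half of each.
latitude 82.78958° S, longitude 176.32917° W.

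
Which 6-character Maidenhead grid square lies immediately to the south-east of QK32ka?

QK31lx

Longitude subsquare k = 10; +1 → 11 = l.
Latitude subsquare a = 0; −1 → -1, wraps to 23 = x, carry into square.
Latitude square 2; −1 → 1.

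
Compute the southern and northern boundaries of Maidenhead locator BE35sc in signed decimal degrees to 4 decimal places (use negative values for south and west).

-44.9167, -44.8750

Field B=1, E=4: +1·20° lon, +4·10° lat → SW at lon -160°, lat -50°.
Square 3, 5: +3·2° lon, +5·1° lat → SW at lon -154°, lat -45°.
Subsquare s=18, c=2: +18·0.0833333° lon, +2·0.0416667° lat → SW at lon -152.5°, lat -44.9167°.
Cell spans 0.0833333° lon × 0.0416667° lat.
south -44.9167, north -44.8750.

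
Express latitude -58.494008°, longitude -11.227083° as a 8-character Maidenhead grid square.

ID41jm21

Shift to the Maidenhead origin (180°W, 90°S): lon 168.77292, lat 31.50599.
Field: lon ⌊168.77292/20⌋ = 8 → I; lat ⌊31.50599/10⌋ = 3 → D.
Square: lon ⌊8.77292/2⌋ = 4; lat ⌊1.50599/1⌋ = 1.
Subsquare: lon ⌊0.77292/0.0833333⌋ = 9 → j; lat ⌊0.50599/0.0416667⌋ = 12 → m.
Extended square: lon ⌊0.02292/0.00833333⌋ = 2; lat ⌊0.00599/0.00416667⌋ = 1.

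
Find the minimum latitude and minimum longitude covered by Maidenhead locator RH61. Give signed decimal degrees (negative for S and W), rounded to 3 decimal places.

-19.000, 172.000

Field R=17, H=7: +17·20° lon, +7·10° lat → SW at lon 160°, lat -20°.
Square 6, 1: +6·2° lon, +1·1° lat → SW at lon 172°, lat -19°.
latitude -19.000, longitude 172.000.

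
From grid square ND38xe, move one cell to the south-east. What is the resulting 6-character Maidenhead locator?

ND48ad

Longitude subsquare x = 23; +1 → 24, wraps to 0 = a, carry into square.
Longitude square 3; +1 → 4.
Latitude subsquare e = 4; −1 → 3 = d.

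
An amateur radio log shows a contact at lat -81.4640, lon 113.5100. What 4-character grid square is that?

OA68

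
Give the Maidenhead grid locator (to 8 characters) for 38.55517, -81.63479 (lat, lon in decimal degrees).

Shift to the Maidenhead origin (180°W, 90°S): lon 98.36521, lat 128.55517.
Field: lon ⌊98.36521/20⌋ = 4 → E; lat ⌊128.55517/10⌋ = 12 → M.
Square: lon ⌊18.36521/2⌋ = 9; lat ⌊8.55517/1⌋ = 8.
Subsquare: lon ⌊0.36521/0.0833333⌋ = 4 → e; lat ⌊0.55517/0.0416667⌋ = 13 → n.
Extended square: lon ⌊0.03188/0.00833333⌋ = 3; lat ⌊0.01350/0.00416667⌋ = 3.

EM98en33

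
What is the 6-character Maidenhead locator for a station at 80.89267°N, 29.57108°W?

HR50fv

Shift to the Maidenhead origin (180°W, 90°S): lon 150.4289, lat 170.8927.
Field: 150.4289/20 → 7 → H, 170.8927/10 → 17 → R; chars HR.
Square: 10.4289/2 → 5, 0.8927/1 → 0; chars 50.
Subsquare: 0.4289/0.0833333 → 5 → f, 0.8927/0.0416667 → 21 → v; chars fv.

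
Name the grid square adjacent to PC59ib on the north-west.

PC59hc

Longitude subsquare i = 8; −1 → 7 = h.
Latitude subsquare b = 1; +1 → 2 = c.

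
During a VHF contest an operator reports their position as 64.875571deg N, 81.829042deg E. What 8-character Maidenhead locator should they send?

Shift to the Maidenhead origin (180°W, 90°S): lon 261.82904, lat 154.87557.
Field (20°×10°, letters A–R): lon ⌊261.82904/20⌋ = 13 → N; lat ⌊154.87557/10⌋ = 15 → P.
Square (2°×1°, digits 0–9): lon ⌊1.82904/2⌋ = 0; lat ⌊4.87557/1⌋ = 4.
Subsquare (5′×2.5′, letters a–x): lon ⌊1.82904/0.0833333⌋ = 21 → v; lat ⌊0.87557/0.0416667⌋ = 21 → v.
Extended square (30″×15″, digits 0–9): lon ⌊0.07904/0.00833333⌋ = 9; lat ⌊0.00057/0.00416667⌋ = 0.

NP04vv90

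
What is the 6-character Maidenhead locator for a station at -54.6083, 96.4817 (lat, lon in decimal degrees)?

ND85fj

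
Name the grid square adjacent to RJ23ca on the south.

Latitude subsquare a = 0; −1 → -1, wraps to 23 = x, carry into square.
Latitude square 3; −1 → 2.
The longitude characters are unchanged.

RJ22cx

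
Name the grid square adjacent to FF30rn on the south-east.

Longitude subsquare r = 17; +1 → 18 = s.
Latitude subsquare n = 13; −1 → 12 = m.

FF30sm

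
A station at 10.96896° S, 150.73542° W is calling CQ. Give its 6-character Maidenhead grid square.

Add 180° to longitude and 90° to latitude: 29.2646, 79.0310.
Field: 29.2646/20 → 1 → B, 79.0310/10 → 7 → H; chars BH.
Square: 9.2646/2 → 4, 9.0310/1 → 9; chars 49.
Subsquare: 1.2646/0.0833333 → 15 → p, 0.0310/0.0416667 → 0 → a; chars pa.

BH49pa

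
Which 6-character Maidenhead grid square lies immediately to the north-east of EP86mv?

EP86nw

Longitude subsquare m = 12; +1 → 13 = n.
Latitude subsquare v = 21; +1 → 22 = w.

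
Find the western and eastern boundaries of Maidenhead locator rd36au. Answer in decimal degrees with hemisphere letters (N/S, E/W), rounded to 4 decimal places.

Field R=17, D=3: +17·20° lon, +3·10° lat → SW at lon 160°, lat -60°.
Square 3, 6: +3·2° lon, +6·1° lat → SW at lon 166°, lat -54°.
Subsquare a=0, u=20: +0·0.0833333° lon, +20·0.0416667° lat → SW at lon 166°, lat -53.1667°.
Cell spans 0.0833333° lon × 0.0416667° lat.
west 166.0000° E, east 166.0833° E.

166.0000° E, 166.0833° E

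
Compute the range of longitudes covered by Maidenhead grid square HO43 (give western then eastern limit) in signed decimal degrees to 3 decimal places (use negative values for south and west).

Field H=7, O=14: +7·20° lon, +14·10° lat → SW at lon -40°, lat 50°.
Square 4, 3: +4·2° lon, +3·1° lat → SW at lon -32°, lat 53°.
Cell spans 2° lon × 1° lat.
west -32.000, east -30.000.

-32.000, -30.000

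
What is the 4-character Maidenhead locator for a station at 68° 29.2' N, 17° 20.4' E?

Offset from 180°W / 90°S: lon 197.34°, lat 158.49°.
Field: lon ⌊197.34/20⌋ = 9 → J; lat ⌊158.49/10⌋ = 15 → P.
Square: lon ⌊17.34/2⌋ = 8; lat ⌊8.49/1⌋ = 8.

JP88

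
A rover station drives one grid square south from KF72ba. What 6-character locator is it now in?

KF71bx

Latitude subsquare a = 0; −1 → -1, wraps to 23 = x, carry into square.
Latitude square 2; −1 → 1.
The longitude characters are unchanged.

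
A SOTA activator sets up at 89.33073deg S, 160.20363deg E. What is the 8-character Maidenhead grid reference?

Offset from 180°W / 90°S: lon 340.20363°, lat 0.66927°.
Field (20°×10°, letters A–R): lon ⌊340.20363/20⌋ = 17 → R; lat ⌊0.66927/10⌋ = 0 → A.
Square (2°×1°, digits 0–9): lon ⌊0.20363/2⌋ = 0; lat ⌊0.66927/1⌋ = 0.
Subsquare (5′×2.5′, letters a–x): lon ⌊0.20363/0.0833333⌋ = 2 → c; lat ⌊0.66927/0.0416667⌋ = 16 → q.
Extended square (30″×15″, digits 0–9): lon ⌊0.03696/0.00833333⌋ = 4; lat ⌊0.00260/0.00416667⌋ = 0.

RA00cq40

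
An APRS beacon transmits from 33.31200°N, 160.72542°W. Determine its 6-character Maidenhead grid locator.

Shift to the Maidenhead origin (180°W, 90°S): lon 19.2746, lat 123.3120.
Field (20°×10°, letters A–R): 19.2746/20 → 0 → A, 123.3120/10 → 12 → M; chars AM.
Square (2°×1°, digits 0–9): 19.2746/2 → 9, 3.3120/1 → 3; chars 93.
Subsquare (5′×2.5′, letters a–x): 1.2746/0.0833333 → 15 → p, 0.3120/0.0416667 → 7 → h; chars ph.

AM93ph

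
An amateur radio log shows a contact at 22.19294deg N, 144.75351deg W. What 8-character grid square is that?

Offset from 180°W / 90°S: lon 35.24649°, lat 112.19294°.
Field (20°×10°, letters A–R): lon ⌊35.24649/20⌋ = 1 → B; lat ⌊112.19294/10⌋ = 11 → L.
Square (2°×1°, digits 0–9): lon ⌊15.24649/2⌋ = 7; lat ⌊2.19294/1⌋ = 2.
Subsquare (5′×2.5′, letters a–x): lon ⌊1.24649/0.0833333⌋ = 14 → o; lat ⌊0.19294/0.0416667⌋ = 4 → e.
Extended square (30″×15″, digits 0–9): lon ⌊0.07982/0.00833333⌋ = 9; lat ⌊0.02627/0.00416667⌋ = 6.

BL72oe96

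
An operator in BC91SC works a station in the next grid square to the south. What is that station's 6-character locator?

BC91sb

Latitude subsquare c = 2; −1 → 1 = b.
The longitude characters are unchanged.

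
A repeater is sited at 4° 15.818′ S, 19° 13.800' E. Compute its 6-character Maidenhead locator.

JI95or

Shift to the Maidenhead origin (180°W, 90°S): lon 199.2300, lat 85.7364.
Field: lon ⌊199.2300/20⌋ = 9 → J; lat ⌊85.7364/10⌋ = 8 → I.
Square: lon ⌊19.2300/2⌋ = 9; lat ⌊5.7364/1⌋ = 5.
Subsquare: lon ⌊1.2300/0.0833333⌋ = 14 → o; lat ⌊0.7364/0.0416667⌋ = 17 → r.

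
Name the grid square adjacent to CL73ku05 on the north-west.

Longitude extended square 0; −1 → -1, wraps to 9, carry into subsquare.
Longitude subsquare k = 10; −1 → 9 = j.
Latitude extended square 5; +1 → 6.

CL73ju96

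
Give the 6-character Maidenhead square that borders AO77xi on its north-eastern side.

AO87aj

Longitude subsquare x = 23; +1 → 24, wraps to 0 = a, carry into square.
Longitude square 7; +1 → 8.
Latitude subsquare i = 8; +1 → 9 = j.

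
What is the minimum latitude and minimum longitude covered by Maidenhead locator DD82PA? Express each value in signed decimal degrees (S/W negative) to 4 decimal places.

-58.0000, -102.7500

Field D=3, D=3: +3·20° lon, +3·10° lat → SW at lon -120°, lat -60°.
Square 8, 2: +8·2° lon, +2·1° lat → SW at lon -104°, lat -58°.
Subsquare p=15, a=0: +15·0.0833333° lon, +0·0.0416667° lat → SW at lon -102.75°, lat -58°.
latitude -58.0000, longitude -102.7500.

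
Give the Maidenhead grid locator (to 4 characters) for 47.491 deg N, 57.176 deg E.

LN87

Offset from 180°W / 90°S: lon 237.18°, lat 137.49°.
Field: 237.18/20 → 11 → L, 137.49/10 → 13 → N; chars LN.
Square: 17.18/2 → 8, 7.49/1 → 7; chars 87.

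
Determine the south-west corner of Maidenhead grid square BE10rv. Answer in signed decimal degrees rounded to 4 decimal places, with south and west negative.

Field B=1, E=4: +1·20° lon, +4·10° lat → SW at lon -160°, lat -50°.
Square 1, 0: +1·2° lon, +0·1° lat → SW at lon -158°, lat -50°.
Subsquare r=17, v=21: +17·0.0833333° lon, +21·0.0416667° lat → SW at lon -156.583°, lat -49.125°.
latitude -49.1250, longitude -156.5833.

-49.1250, -156.5833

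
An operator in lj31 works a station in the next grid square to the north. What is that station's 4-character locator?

Latitude square 1; +1 → 2.
The longitude characters are unchanged.

LJ32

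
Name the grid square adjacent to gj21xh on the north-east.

GJ31ai

Longitude subsquare x = 23; +1 → 24, wraps to 0 = a, carry into square.
Longitude square 2; +1 → 3.
Latitude subsquare h = 7; +1 → 8 = i.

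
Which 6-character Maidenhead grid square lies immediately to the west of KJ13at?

KJ03xt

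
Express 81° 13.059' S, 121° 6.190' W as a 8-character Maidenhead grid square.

CA98ks77

Shift to the Maidenhead origin (180°W, 90°S): lon 58.89683, lat 8.78235.
Field (20°×10°, letters A–R): 58.89683/20 → 2 → C, 8.78235/10 → 0 → A; chars CA.
Square (2°×1°, digits 0–9): 18.89683/2 → 9, 8.78235/1 → 8; chars 98.
Subsquare (5′×2.5′, letters a–x): 0.89683/0.0833333 → 10 → k, 0.78235/0.0416667 → 18 → s; chars ks.
Extended square (30″×15″, digits 0–9): 0.06350/0.00833333 → 7, 0.03235/0.00416667 → 7; chars 77.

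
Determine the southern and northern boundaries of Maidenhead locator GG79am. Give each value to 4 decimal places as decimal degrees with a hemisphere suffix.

20.5000° S, 20.4583° S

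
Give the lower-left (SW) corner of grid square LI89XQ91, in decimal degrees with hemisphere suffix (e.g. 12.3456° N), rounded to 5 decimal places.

0.32917° S, 57.99167° E

Field L=11, I=8: +11·20° lon, +8·10° lat → SW at lon 40°, lat -10°.
Square 8, 9: +8·2° lon, +9·1° lat → SW at lon 56°, lat -1°.
Subsquare x=23, q=16: +23·0.0833333° lon, +16·0.0416667° lat → SW at lon 57.9167°, lat -0.333333°.
Extended square 9, 1: +9·0.00833333° lon, +1·0.00416667° lat → SW at lon 57.9917°, lat -0.329167°.
latitude 0.32917° S, longitude 57.99167° E.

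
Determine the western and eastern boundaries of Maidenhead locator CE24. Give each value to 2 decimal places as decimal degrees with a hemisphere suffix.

136.00° W, 134.00° W

Field C=2, E=4: +2·20° lon, +4·10° lat → SW at lon -140°, lat -50°.
Square 2, 4: +2·2° lon, +4·1° lat → SW at lon -136°, lat -46°.
Cell spans 2° lon × 1° lat.
west 136.00° W, east 134.00° W.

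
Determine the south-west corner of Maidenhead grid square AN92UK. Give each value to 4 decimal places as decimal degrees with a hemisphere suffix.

42.4167° N, 160.3333° W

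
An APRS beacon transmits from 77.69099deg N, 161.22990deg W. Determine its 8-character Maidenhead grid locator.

AQ97jq25

Shift to the Maidenhead origin (180°W, 90°S): lon 18.77010, lat 167.69099.
Field: 18.77010/20 → 0 → A, 167.69099/10 → 16 → Q; chars AQ.
Square: 18.77010/2 → 9, 7.69099/1 → 7; chars 97.
Subsquare: 0.77010/0.0833333 → 9 → j, 0.69099/0.0416667 → 16 → q; chars jq.
Extended square: 0.02010/0.00833333 → 2, 0.02432/0.00416667 → 5; chars 25.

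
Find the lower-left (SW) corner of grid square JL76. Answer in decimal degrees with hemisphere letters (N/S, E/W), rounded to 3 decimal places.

26.000° N, 14.000° E

Field J=9, L=11: +9·20° lon, +11·10° lat → SW at lon 0°, lat 20°.
Square 7, 6: +7·2° lon, +6·1° lat → SW at lon 14°, lat 26°.
latitude 26.000° N, longitude 14.000° E.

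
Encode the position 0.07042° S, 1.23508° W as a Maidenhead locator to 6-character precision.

II99jw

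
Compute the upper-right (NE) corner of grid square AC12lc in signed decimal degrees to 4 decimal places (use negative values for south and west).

-67.8750, -177.0000

Field A=0, C=2: +0·20° lon, +2·10° lat → SW at lon -180°, lat -70°.
Square 1, 2: +1·2° lon, +2·1° lat → SW at lon -178°, lat -68°.
Subsquare l=11, c=2: +11·0.0833333° lon, +2·0.0416667° lat → SW at lon -177.083°, lat -67.9167°.
Cell spans 0.0833333° lon × 0.0416667° lat. NE corner is SW corner plus one full cell.
latitude -67.8750, longitude -177.0000.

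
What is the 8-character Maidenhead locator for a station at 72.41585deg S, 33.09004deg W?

HB37ko90

Add 180° to longitude and 90° to latitude: 146.90996, 17.58415.
Field: lon ⌊146.90996/20⌋ = 7 → H; lat ⌊17.58415/10⌋ = 1 → B.
Square: lon ⌊6.90996/2⌋ = 3; lat ⌊7.58415/1⌋ = 7.
Subsquare: lon ⌊0.90996/0.0833333⌋ = 10 → k; lat ⌊0.58415/0.0416667⌋ = 14 → o.
Extended square: lon ⌊0.07663/0.00833333⌋ = 9; lat ⌊0.00082/0.00416667⌋ = 0.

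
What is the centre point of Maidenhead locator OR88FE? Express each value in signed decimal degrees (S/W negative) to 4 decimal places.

Field O=14, R=17: +14·20° lon, +17·10° lat → SW at lon 100°, lat 80°.
Square 8, 8: +8·2° lon, +8·1° lat → SW at lon 116°, lat 88°.
Subsquare f=5, e=4: +5·0.0833333° lon, +4·0.0416667° lat → SW at lon 116.417°, lat 88.1667°.
Cell spans 0.0833333° lon × 0.0416667° lat. Centre is SW corner plus half of each.
latitude 88.1875, longitude 116.4583.

88.1875, 116.4583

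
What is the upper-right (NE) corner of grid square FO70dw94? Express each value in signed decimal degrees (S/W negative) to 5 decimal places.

50.93750, -65.66667

Field F=5, O=14: +5·20° lon, +14·10° lat → SW at lon -80°, lat 50°.
Square 7, 0: +7·2° lon, +0·1° lat → SW at lon -66°, lat 50°.
Subsquare d=3, w=22: +3·0.0833333° lon, +22·0.0416667° lat → SW at lon -65.75°, lat 50.9167°.
Extended square 9, 4: +9·0.00833333° lon, +4·0.00416667° lat → SW at lon -65.675°, lat 50.9333°.
Cell spans 0.00833333° lon × 0.00416667° lat. NE corner is SW corner plus one full cell.
latitude 50.93750, longitude -65.66667.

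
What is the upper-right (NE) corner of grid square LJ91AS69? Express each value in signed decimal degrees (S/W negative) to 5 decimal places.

Field L=11, J=9: +11·20° lon, +9·10° lat → SW at lon 40°, lat 0°.
Square 9, 1: +9·2° lon, +1·1° lat → SW at lon 58°, lat 1°.
Subsquare a=0, s=18: +0·0.0833333° lon, +18·0.0416667° lat → SW at lon 58°, lat 1.75°.
Extended square 6, 9: +6·0.00833333° lon, +9·0.00416667° lat → SW at lon 58.05°, lat 1.7875°.
Cell spans 0.00833333° lon × 0.00416667° lat. NE corner is SW corner plus one full cell.
latitude 1.79167, longitude 58.05833.

1.79167, 58.05833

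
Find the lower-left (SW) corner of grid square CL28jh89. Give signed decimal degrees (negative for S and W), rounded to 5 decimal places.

28.32917, -135.18333

Field C=2, L=11: +2·20° lon, +11·10° lat → SW at lon -140°, lat 20°.
Square 2, 8: +2·2° lon, +8·1° lat → SW at lon -136°, lat 28°.
Subsquare j=9, h=7: +9·0.0833333° lon, +7·0.0416667° lat → SW at lon -135.25°, lat 28.2917°.
Extended square 8, 9: +8·0.00833333° lon, +9·0.00416667° lat → SW at lon -135.183°, lat 28.3292°.
latitude 28.32917, longitude -135.18333.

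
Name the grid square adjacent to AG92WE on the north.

Latitude subsquare e = 4; +1 → 5 = f.
The longitude characters are unchanged.

AG92wf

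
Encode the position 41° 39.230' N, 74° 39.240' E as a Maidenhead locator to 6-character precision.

MN71hp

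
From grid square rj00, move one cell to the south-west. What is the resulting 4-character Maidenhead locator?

Longitude square 0; −1 → -1, wraps to 9, carry into field.
Longitude field R = 17; −1 → 16 = Q.
Latitude square 0; −1 → -1, wraps to 9, carry into field.
Latitude field J = 9; −1 → 8 = I.

QI99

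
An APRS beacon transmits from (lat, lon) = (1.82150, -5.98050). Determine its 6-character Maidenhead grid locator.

Add 180° to longitude and 90° to latitude: 174.0195, 91.8215.
Field (20°×10°, letters A–R): 174.0195/20 → 8 → I, 91.8215/10 → 9 → J; chars IJ.
Square (2°×1°, digits 0–9): 14.0195/2 → 7, 1.8215/1 → 1; chars 71.
Subsquare (5′×2.5′, letters a–x): 0.0195/0.0833333 → 0 → a, 0.8215/0.0416667 → 19 → t; chars at.

IJ71at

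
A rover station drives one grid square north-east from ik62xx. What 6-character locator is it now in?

Longitude subsquare x = 23; +1 → 24, wraps to 0 = a, carry into square.
Longitude square 6; +1 → 7.
Latitude subsquare x = 23; +1 → 24, wraps to 0 = a, carry into square.
Latitude square 2; +1 → 3.

IK73aa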